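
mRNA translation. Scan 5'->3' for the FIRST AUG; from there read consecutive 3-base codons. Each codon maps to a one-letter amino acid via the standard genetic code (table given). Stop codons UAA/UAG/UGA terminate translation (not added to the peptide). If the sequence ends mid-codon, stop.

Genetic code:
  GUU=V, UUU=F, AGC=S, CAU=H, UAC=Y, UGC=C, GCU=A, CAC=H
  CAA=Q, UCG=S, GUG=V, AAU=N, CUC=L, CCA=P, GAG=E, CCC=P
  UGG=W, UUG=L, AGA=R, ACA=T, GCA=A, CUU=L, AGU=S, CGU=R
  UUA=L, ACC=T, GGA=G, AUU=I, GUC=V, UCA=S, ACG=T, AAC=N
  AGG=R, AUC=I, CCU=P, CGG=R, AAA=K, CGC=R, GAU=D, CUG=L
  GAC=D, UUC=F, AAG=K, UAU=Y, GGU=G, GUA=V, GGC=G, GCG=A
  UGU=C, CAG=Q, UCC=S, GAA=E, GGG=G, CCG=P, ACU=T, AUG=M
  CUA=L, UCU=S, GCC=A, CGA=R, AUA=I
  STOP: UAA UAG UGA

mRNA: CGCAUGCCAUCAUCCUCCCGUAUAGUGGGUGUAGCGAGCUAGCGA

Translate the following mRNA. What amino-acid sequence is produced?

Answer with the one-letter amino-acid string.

Answer: MPSSSRIVGVAS

Derivation:
start AUG at pos 3
pos 3: AUG -> M; peptide=M
pos 6: CCA -> P; peptide=MP
pos 9: UCA -> S; peptide=MPS
pos 12: UCC -> S; peptide=MPSS
pos 15: UCC -> S; peptide=MPSSS
pos 18: CGU -> R; peptide=MPSSSR
pos 21: AUA -> I; peptide=MPSSSRI
pos 24: GUG -> V; peptide=MPSSSRIV
pos 27: GGU -> G; peptide=MPSSSRIVG
pos 30: GUA -> V; peptide=MPSSSRIVGV
pos 33: GCG -> A; peptide=MPSSSRIVGVA
pos 36: AGC -> S; peptide=MPSSSRIVGVAS
pos 39: UAG -> STOP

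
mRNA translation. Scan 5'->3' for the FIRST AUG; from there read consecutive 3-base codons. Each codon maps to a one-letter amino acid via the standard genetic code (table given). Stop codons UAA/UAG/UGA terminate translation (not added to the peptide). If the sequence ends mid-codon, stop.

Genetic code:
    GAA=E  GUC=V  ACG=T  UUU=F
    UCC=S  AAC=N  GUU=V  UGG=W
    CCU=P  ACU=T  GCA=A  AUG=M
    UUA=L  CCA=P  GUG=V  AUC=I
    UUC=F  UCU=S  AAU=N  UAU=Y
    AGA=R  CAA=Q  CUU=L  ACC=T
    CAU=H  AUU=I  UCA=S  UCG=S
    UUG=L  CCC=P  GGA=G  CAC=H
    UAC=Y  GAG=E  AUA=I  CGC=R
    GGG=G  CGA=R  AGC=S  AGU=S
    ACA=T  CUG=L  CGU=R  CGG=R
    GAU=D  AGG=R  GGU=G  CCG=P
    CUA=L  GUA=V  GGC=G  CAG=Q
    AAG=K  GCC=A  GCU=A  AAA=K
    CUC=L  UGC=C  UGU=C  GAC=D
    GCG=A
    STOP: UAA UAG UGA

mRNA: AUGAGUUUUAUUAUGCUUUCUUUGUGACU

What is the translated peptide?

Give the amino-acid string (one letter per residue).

Answer: MSFIMLSL

Derivation:
start AUG at pos 0
pos 0: AUG -> M; peptide=M
pos 3: AGU -> S; peptide=MS
pos 6: UUU -> F; peptide=MSF
pos 9: AUU -> I; peptide=MSFI
pos 12: AUG -> M; peptide=MSFIM
pos 15: CUU -> L; peptide=MSFIML
pos 18: UCU -> S; peptide=MSFIMLS
pos 21: UUG -> L; peptide=MSFIMLSL
pos 24: UGA -> STOP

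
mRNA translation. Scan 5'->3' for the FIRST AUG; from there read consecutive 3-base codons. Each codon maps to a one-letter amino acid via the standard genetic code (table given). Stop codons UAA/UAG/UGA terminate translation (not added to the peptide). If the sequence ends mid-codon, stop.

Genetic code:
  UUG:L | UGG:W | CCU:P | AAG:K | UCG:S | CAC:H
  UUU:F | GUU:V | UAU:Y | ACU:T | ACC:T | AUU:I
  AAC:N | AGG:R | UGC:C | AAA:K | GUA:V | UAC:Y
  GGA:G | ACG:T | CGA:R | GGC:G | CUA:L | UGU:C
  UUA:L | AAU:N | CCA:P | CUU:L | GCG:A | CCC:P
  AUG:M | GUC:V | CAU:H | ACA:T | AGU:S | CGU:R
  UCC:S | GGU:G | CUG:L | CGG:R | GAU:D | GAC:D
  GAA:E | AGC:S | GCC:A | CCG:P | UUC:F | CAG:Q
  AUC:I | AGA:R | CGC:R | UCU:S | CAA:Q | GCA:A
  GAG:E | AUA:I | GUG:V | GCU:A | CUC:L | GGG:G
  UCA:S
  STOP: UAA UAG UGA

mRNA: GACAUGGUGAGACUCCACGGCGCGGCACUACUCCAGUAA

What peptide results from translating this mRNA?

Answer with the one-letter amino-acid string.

start AUG at pos 3
pos 3: AUG -> M; peptide=M
pos 6: GUG -> V; peptide=MV
pos 9: AGA -> R; peptide=MVR
pos 12: CUC -> L; peptide=MVRL
pos 15: CAC -> H; peptide=MVRLH
pos 18: GGC -> G; peptide=MVRLHG
pos 21: GCG -> A; peptide=MVRLHGA
pos 24: GCA -> A; peptide=MVRLHGAA
pos 27: CUA -> L; peptide=MVRLHGAAL
pos 30: CUC -> L; peptide=MVRLHGAALL
pos 33: CAG -> Q; peptide=MVRLHGAALLQ
pos 36: UAA -> STOP

Answer: MVRLHGAALLQ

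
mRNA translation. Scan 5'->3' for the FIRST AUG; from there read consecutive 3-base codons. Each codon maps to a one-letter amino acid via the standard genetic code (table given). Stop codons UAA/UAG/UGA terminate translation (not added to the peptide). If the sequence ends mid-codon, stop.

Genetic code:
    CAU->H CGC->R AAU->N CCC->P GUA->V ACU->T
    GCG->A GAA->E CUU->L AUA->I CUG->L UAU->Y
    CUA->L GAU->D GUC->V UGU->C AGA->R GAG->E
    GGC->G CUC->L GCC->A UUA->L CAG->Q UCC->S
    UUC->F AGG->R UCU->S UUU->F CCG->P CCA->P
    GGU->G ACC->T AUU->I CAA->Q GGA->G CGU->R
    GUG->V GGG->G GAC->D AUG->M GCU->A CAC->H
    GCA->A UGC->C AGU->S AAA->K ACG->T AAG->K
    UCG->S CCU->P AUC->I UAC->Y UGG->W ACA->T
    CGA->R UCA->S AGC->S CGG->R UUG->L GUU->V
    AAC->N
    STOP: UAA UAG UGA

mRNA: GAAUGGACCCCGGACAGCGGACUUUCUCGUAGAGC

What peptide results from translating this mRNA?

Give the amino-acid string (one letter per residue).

Answer: MDPGQRTFS

Derivation:
start AUG at pos 2
pos 2: AUG -> M; peptide=M
pos 5: GAC -> D; peptide=MD
pos 8: CCC -> P; peptide=MDP
pos 11: GGA -> G; peptide=MDPG
pos 14: CAG -> Q; peptide=MDPGQ
pos 17: CGG -> R; peptide=MDPGQR
pos 20: ACU -> T; peptide=MDPGQRT
pos 23: UUC -> F; peptide=MDPGQRTF
pos 26: UCG -> S; peptide=MDPGQRTFS
pos 29: UAG -> STOP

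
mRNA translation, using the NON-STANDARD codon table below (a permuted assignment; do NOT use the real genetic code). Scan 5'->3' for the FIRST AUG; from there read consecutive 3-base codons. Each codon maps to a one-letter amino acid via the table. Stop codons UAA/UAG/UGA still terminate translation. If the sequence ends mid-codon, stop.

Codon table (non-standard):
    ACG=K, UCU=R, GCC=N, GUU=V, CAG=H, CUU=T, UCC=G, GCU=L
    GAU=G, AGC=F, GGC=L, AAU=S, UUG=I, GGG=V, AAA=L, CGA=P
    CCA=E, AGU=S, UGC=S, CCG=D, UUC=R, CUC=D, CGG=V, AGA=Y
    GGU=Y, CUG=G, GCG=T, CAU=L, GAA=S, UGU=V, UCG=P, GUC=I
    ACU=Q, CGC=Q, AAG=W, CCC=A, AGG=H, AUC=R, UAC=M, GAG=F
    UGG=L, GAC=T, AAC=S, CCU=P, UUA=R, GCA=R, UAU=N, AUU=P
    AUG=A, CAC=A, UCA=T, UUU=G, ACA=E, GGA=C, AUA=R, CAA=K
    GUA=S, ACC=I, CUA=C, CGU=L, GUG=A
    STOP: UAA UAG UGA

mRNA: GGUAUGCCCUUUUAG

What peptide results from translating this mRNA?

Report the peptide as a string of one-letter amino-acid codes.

Answer: AAG

Derivation:
start AUG at pos 3
pos 3: AUG -> A; peptide=A
pos 6: CCC -> A; peptide=AA
pos 9: UUU -> G; peptide=AAG
pos 12: UAG -> STOP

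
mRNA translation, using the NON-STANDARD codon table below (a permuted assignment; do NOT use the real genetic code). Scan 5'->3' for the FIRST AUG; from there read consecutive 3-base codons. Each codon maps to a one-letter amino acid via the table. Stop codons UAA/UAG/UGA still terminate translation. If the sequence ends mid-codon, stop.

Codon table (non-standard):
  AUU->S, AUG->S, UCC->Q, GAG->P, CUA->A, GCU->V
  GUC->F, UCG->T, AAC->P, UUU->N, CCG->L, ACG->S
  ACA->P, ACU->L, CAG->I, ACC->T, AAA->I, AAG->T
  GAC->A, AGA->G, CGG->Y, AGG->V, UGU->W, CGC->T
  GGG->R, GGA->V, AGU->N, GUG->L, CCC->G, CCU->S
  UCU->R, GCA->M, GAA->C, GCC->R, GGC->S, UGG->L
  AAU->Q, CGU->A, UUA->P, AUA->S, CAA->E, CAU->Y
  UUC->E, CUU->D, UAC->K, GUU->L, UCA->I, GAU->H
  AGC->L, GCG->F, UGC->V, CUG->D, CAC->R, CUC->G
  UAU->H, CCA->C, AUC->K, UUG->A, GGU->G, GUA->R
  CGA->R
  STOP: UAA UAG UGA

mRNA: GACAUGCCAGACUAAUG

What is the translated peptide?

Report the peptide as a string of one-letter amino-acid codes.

start AUG at pos 3
pos 3: AUG -> S; peptide=S
pos 6: CCA -> C; peptide=SC
pos 9: GAC -> A; peptide=SCA
pos 12: UAA -> STOP

Answer: SCA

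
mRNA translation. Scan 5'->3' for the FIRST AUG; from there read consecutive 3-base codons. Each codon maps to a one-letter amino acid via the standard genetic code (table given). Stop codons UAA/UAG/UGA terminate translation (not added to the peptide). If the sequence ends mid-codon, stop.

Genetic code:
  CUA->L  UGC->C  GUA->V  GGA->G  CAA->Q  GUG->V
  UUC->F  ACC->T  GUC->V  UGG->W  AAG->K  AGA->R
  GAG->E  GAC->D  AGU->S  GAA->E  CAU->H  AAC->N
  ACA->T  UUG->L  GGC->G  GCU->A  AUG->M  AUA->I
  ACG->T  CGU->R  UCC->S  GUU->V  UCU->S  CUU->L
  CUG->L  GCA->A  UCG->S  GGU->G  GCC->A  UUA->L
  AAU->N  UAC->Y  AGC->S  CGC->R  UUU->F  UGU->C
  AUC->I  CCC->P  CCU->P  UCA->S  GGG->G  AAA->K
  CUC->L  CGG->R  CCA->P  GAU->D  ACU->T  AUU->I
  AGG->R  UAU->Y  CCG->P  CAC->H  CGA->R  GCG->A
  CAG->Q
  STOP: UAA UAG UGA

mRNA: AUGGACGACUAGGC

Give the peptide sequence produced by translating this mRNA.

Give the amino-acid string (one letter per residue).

Answer: MDD

Derivation:
start AUG at pos 0
pos 0: AUG -> M; peptide=M
pos 3: GAC -> D; peptide=MD
pos 6: GAC -> D; peptide=MDD
pos 9: UAG -> STOP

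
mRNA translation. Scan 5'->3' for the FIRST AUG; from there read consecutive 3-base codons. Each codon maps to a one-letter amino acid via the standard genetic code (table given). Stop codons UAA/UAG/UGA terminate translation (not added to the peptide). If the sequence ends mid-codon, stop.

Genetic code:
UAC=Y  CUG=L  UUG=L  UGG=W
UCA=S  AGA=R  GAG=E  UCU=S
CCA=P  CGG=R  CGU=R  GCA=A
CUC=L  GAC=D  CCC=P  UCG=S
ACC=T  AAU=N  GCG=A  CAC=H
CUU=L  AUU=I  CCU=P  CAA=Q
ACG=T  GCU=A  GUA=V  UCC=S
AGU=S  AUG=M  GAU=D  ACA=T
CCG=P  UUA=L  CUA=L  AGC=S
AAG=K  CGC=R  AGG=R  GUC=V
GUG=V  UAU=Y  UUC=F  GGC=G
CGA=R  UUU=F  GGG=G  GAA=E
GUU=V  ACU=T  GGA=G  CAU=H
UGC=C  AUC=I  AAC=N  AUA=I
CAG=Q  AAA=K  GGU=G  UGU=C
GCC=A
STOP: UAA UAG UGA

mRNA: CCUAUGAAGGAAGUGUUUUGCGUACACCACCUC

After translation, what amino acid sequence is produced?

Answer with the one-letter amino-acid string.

start AUG at pos 3
pos 3: AUG -> M; peptide=M
pos 6: AAG -> K; peptide=MK
pos 9: GAA -> E; peptide=MKE
pos 12: GUG -> V; peptide=MKEV
pos 15: UUU -> F; peptide=MKEVF
pos 18: UGC -> C; peptide=MKEVFC
pos 21: GUA -> V; peptide=MKEVFCV
pos 24: CAC -> H; peptide=MKEVFCVH
pos 27: CAC -> H; peptide=MKEVFCVHH
pos 30: CUC -> L; peptide=MKEVFCVHHL
pos 33: only 0 nt remain (<3), stop (end of mRNA)

Answer: MKEVFCVHHL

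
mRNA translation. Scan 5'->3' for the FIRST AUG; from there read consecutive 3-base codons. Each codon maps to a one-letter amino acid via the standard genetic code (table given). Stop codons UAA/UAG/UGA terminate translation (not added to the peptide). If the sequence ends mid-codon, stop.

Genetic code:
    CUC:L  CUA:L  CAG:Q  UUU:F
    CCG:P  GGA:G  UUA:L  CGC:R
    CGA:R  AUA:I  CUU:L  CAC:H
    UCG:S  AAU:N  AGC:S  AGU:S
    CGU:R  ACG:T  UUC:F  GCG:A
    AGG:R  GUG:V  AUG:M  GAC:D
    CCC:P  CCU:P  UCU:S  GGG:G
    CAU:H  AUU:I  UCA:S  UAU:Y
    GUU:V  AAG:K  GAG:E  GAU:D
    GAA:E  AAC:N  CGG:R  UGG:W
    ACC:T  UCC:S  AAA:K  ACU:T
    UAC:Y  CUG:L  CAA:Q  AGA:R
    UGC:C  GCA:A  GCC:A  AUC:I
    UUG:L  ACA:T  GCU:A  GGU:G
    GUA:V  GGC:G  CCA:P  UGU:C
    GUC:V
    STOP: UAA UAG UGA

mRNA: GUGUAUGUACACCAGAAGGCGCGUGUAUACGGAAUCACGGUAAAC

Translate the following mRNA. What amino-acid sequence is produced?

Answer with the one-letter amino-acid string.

start AUG at pos 4
pos 4: AUG -> M; peptide=M
pos 7: UAC -> Y; peptide=MY
pos 10: ACC -> T; peptide=MYT
pos 13: AGA -> R; peptide=MYTR
pos 16: AGG -> R; peptide=MYTRR
pos 19: CGC -> R; peptide=MYTRRR
pos 22: GUG -> V; peptide=MYTRRRV
pos 25: UAU -> Y; peptide=MYTRRRVY
pos 28: ACG -> T; peptide=MYTRRRVYT
pos 31: GAA -> E; peptide=MYTRRRVYTE
pos 34: UCA -> S; peptide=MYTRRRVYTES
pos 37: CGG -> R; peptide=MYTRRRVYTESR
pos 40: UAA -> STOP

Answer: MYTRRRVYTESR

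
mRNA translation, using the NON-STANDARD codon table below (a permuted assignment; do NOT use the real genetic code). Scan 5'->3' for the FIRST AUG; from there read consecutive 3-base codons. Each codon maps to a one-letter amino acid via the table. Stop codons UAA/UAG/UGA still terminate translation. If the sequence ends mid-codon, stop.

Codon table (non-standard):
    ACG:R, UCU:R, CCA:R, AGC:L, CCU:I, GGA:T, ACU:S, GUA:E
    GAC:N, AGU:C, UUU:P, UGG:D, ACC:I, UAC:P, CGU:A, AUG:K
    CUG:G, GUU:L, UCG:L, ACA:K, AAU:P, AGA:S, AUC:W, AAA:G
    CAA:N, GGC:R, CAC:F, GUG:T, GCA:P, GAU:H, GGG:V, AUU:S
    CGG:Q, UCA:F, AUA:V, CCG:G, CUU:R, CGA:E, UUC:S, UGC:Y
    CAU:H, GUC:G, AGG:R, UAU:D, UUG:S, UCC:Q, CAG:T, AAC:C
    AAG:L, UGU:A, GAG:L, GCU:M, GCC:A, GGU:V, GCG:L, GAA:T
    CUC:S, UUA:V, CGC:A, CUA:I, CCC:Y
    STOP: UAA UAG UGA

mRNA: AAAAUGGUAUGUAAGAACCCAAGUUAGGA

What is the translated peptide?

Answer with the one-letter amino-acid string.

start AUG at pos 3
pos 3: AUG -> K; peptide=K
pos 6: GUA -> E; peptide=KE
pos 9: UGU -> A; peptide=KEA
pos 12: AAG -> L; peptide=KEAL
pos 15: AAC -> C; peptide=KEALC
pos 18: CCA -> R; peptide=KEALCR
pos 21: AGU -> C; peptide=KEALCRC
pos 24: UAG -> STOP

Answer: KEALCRC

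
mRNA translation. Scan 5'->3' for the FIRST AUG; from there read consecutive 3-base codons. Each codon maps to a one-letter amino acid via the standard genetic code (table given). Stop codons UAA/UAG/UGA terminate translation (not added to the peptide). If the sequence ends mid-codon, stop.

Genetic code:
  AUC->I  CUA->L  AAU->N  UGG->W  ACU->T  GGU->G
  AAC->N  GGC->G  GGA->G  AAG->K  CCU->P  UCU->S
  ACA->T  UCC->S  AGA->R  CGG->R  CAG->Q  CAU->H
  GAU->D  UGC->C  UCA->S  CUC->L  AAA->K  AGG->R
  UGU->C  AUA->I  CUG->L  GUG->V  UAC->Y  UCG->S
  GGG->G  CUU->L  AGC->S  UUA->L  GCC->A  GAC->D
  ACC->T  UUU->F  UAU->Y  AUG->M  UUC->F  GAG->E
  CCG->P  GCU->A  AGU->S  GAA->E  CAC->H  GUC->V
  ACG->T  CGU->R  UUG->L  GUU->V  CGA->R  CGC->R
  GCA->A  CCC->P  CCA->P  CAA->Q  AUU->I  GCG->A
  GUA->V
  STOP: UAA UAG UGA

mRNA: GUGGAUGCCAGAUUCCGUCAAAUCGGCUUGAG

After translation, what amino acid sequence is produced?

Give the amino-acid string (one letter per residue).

Answer: MPDSVKSA

Derivation:
start AUG at pos 4
pos 4: AUG -> M; peptide=M
pos 7: CCA -> P; peptide=MP
pos 10: GAU -> D; peptide=MPD
pos 13: UCC -> S; peptide=MPDS
pos 16: GUC -> V; peptide=MPDSV
pos 19: AAA -> K; peptide=MPDSVK
pos 22: UCG -> S; peptide=MPDSVKS
pos 25: GCU -> A; peptide=MPDSVKSA
pos 28: UGA -> STOP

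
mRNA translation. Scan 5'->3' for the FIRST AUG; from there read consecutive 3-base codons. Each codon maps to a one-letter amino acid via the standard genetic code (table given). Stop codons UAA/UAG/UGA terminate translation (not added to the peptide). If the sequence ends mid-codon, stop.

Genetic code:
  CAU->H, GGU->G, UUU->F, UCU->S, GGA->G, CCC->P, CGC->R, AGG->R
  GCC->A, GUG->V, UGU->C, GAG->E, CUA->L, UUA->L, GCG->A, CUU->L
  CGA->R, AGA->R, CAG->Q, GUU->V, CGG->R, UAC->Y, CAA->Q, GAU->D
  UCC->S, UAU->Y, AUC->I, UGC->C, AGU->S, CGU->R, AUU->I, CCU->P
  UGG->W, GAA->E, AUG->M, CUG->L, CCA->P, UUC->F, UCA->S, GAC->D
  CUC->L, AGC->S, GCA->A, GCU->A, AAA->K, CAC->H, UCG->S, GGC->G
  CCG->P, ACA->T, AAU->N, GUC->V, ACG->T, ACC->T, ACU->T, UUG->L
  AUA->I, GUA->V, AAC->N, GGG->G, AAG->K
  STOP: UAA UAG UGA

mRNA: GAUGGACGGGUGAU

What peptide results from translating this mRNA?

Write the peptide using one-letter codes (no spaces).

start AUG at pos 1
pos 1: AUG -> M; peptide=M
pos 4: GAC -> D; peptide=MD
pos 7: GGG -> G; peptide=MDG
pos 10: UGA -> STOP

Answer: MDG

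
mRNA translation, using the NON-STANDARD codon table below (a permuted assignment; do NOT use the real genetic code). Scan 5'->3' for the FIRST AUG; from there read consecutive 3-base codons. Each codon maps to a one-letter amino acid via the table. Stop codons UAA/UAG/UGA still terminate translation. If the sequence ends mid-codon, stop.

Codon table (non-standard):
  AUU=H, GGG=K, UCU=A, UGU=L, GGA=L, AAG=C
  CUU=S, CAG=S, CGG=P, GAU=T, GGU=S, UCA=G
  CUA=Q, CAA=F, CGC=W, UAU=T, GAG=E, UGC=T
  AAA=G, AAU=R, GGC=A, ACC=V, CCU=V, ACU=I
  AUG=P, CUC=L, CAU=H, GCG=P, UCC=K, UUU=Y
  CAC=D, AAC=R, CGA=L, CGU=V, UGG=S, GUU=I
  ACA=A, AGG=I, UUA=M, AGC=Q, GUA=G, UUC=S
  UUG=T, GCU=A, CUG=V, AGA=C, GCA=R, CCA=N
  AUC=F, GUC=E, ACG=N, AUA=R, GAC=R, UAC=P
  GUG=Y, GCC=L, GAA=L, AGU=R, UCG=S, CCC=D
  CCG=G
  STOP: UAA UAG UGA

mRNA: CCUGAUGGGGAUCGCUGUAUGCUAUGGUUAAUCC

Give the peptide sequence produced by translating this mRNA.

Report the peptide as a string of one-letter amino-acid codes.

start AUG at pos 4
pos 4: AUG -> P; peptide=P
pos 7: GGG -> K; peptide=PK
pos 10: AUC -> F; peptide=PKF
pos 13: GCU -> A; peptide=PKFA
pos 16: GUA -> G; peptide=PKFAG
pos 19: UGC -> T; peptide=PKFAGT
pos 22: UAU -> T; peptide=PKFAGTT
pos 25: GGU -> S; peptide=PKFAGTTS
pos 28: UAA -> STOP

Answer: PKFAGTTS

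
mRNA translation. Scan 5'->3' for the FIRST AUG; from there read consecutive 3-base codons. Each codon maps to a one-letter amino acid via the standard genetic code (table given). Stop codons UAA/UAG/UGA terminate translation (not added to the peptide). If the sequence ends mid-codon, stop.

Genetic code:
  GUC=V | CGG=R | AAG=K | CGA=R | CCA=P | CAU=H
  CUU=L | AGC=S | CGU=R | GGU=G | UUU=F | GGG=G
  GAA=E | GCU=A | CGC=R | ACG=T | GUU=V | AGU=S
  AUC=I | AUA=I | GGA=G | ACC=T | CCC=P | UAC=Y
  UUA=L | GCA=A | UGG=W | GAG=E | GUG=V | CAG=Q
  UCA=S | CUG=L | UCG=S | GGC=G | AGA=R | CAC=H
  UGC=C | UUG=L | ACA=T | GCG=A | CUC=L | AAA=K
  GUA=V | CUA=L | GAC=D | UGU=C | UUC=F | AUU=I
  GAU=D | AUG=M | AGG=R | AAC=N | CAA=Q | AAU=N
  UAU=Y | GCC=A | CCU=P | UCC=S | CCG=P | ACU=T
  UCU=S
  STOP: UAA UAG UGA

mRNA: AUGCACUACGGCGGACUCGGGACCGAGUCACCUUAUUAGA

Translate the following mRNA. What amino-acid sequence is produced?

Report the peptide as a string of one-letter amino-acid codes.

start AUG at pos 0
pos 0: AUG -> M; peptide=M
pos 3: CAC -> H; peptide=MH
pos 6: UAC -> Y; peptide=MHY
pos 9: GGC -> G; peptide=MHYG
pos 12: GGA -> G; peptide=MHYGG
pos 15: CUC -> L; peptide=MHYGGL
pos 18: GGG -> G; peptide=MHYGGLG
pos 21: ACC -> T; peptide=MHYGGLGT
pos 24: GAG -> E; peptide=MHYGGLGTE
pos 27: UCA -> S; peptide=MHYGGLGTES
pos 30: CCU -> P; peptide=MHYGGLGTESP
pos 33: UAU -> Y; peptide=MHYGGLGTESPY
pos 36: UAG -> STOP

Answer: MHYGGLGTESPY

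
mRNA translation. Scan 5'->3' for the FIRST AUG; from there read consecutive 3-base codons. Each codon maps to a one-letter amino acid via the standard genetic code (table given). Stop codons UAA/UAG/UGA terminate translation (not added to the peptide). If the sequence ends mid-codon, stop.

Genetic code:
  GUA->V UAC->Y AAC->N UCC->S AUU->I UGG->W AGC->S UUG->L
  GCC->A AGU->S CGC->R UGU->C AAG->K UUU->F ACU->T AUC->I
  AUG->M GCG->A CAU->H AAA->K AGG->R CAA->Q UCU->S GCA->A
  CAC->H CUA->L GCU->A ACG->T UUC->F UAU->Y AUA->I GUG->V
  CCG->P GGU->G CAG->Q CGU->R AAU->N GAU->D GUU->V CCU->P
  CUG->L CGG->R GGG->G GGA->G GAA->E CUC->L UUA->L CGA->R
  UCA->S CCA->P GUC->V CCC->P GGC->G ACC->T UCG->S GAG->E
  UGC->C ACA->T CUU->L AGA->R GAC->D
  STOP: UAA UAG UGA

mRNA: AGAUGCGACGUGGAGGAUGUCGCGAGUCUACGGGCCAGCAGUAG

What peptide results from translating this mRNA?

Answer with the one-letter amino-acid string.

start AUG at pos 2
pos 2: AUG -> M; peptide=M
pos 5: CGA -> R; peptide=MR
pos 8: CGU -> R; peptide=MRR
pos 11: GGA -> G; peptide=MRRG
pos 14: GGA -> G; peptide=MRRGG
pos 17: UGU -> C; peptide=MRRGGC
pos 20: CGC -> R; peptide=MRRGGCR
pos 23: GAG -> E; peptide=MRRGGCRE
pos 26: UCU -> S; peptide=MRRGGCRES
pos 29: ACG -> T; peptide=MRRGGCREST
pos 32: GGC -> G; peptide=MRRGGCRESTG
pos 35: CAG -> Q; peptide=MRRGGCRESTGQ
pos 38: CAG -> Q; peptide=MRRGGCRESTGQQ
pos 41: UAG -> STOP

Answer: MRRGGCRESTGQQ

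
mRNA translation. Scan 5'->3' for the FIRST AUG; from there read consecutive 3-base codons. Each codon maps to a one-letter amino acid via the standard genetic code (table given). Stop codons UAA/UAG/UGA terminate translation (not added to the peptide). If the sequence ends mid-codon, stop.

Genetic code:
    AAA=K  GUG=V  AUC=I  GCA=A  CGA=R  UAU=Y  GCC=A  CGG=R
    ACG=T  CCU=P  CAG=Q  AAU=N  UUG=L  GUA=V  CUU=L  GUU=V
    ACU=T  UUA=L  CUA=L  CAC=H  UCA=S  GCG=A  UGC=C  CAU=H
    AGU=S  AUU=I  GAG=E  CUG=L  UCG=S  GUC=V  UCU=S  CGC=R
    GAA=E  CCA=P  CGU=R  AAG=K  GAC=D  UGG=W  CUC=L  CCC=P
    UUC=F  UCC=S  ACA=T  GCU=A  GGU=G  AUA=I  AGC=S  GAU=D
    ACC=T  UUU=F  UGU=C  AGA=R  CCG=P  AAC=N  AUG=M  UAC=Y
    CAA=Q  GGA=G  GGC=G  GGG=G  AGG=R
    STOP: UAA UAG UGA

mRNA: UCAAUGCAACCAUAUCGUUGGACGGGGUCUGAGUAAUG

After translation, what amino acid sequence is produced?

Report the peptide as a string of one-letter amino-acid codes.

start AUG at pos 3
pos 3: AUG -> M; peptide=M
pos 6: CAA -> Q; peptide=MQ
pos 9: CCA -> P; peptide=MQP
pos 12: UAU -> Y; peptide=MQPY
pos 15: CGU -> R; peptide=MQPYR
pos 18: UGG -> W; peptide=MQPYRW
pos 21: ACG -> T; peptide=MQPYRWT
pos 24: GGG -> G; peptide=MQPYRWTG
pos 27: UCU -> S; peptide=MQPYRWTGS
pos 30: GAG -> E; peptide=MQPYRWTGSE
pos 33: UAA -> STOP

Answer: MQPYRWTGSE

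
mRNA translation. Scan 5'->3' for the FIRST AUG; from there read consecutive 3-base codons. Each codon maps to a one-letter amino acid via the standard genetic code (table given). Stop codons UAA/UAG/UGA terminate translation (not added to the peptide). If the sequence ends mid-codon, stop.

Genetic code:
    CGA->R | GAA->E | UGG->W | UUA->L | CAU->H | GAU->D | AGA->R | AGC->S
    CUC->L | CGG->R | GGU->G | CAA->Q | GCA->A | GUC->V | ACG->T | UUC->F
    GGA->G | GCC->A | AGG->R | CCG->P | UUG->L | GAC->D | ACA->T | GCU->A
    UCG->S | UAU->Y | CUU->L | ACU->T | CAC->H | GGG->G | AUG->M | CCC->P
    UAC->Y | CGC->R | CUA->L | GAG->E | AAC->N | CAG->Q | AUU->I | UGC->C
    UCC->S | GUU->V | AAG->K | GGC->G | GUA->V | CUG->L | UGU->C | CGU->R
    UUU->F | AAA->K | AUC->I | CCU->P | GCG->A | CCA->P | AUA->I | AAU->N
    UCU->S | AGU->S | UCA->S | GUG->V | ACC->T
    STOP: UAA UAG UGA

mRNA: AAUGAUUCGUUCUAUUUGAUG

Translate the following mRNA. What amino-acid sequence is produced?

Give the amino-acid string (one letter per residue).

start AUG at pos 1
pos 1: AUG -> M; peptide=M
pos 4: AUU -> I; peptide=MI
pos 7: CGU -> R; peptide=MIR
pos 10: UCU -> S; peptide=MIRS
pos 13: AUU -> I; peptide=MIRSI
pos 16: UGA -> STOP

Answer: MIRSI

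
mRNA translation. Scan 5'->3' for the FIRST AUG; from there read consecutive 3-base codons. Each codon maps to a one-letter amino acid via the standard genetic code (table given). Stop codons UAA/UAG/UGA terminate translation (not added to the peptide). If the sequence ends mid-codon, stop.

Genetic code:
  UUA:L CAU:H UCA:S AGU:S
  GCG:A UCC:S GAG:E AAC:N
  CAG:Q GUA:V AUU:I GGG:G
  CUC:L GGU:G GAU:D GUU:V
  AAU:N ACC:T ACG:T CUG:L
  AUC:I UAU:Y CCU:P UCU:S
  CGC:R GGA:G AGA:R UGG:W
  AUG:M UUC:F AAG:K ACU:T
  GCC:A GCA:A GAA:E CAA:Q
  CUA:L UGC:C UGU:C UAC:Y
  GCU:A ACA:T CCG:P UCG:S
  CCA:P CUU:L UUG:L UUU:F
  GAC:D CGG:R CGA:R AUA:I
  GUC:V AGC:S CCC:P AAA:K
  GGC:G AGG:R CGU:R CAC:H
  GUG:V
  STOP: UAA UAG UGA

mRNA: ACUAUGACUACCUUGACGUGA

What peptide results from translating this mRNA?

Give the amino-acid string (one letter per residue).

Answer: MTTLT

Derivation:
start AUG at pos 3
pos 3: AUG -> M; peptide=M
pos 6: ACU -> T; peptide=MT
pos 9: ACC -> T; peptide=MTT
pos 12: UUG -> L; peptide=MTTL
pos 15: ACG -> T; peptide=MTTLT
pos 18: UGA -> STOP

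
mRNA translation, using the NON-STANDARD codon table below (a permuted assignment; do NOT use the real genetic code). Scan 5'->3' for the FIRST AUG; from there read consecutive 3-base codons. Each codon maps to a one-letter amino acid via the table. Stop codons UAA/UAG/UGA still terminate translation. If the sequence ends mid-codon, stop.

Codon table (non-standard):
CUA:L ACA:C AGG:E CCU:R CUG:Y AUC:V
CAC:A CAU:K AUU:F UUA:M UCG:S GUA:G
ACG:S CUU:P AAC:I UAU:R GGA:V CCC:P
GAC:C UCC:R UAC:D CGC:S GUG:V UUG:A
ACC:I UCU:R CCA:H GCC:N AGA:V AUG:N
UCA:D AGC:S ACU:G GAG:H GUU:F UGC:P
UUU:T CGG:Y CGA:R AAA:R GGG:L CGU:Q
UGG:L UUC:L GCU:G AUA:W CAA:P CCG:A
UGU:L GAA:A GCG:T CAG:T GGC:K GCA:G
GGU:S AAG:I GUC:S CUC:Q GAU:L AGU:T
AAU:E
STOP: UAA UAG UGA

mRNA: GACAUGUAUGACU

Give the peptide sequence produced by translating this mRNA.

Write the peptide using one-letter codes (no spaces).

start AUG at pos 3
pos 3: AUG -> N; peptide=N
pos 6: UAU -> R; peptide=NR
pos 9: GAC -> C; peptide=NRC
pos 12: only 1 nt remain (<3), stop (end of mRNA)

Answer: NRC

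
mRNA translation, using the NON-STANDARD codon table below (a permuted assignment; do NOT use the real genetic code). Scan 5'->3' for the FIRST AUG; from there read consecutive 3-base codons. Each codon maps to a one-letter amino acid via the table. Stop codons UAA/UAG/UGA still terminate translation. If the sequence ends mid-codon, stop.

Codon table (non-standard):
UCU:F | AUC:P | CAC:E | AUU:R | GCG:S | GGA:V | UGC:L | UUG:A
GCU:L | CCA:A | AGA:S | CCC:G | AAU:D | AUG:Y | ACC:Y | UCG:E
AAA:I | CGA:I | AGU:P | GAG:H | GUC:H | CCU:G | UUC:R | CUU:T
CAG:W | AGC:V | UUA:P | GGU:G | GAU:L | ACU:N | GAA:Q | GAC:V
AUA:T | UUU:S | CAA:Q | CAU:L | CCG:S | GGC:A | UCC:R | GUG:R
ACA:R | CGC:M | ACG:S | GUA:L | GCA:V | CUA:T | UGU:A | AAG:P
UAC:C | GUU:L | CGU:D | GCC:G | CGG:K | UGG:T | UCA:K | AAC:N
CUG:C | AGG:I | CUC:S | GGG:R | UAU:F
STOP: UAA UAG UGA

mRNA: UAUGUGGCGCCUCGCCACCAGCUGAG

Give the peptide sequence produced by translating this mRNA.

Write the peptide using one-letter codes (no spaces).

Answer: YTMSGYV

Derivation:
start AUG at pos 1
pos 1: AUG -> Y; peptide=Y
pos 4: UGG -> T; peptide=YT
pos 7: CGC -> M; peptide=YTM
pos 10: CUC -> S; peptide=YTMS
pos 13: GCC -> G; peptide=YTMSG
pos 16: ACC -> Y; peptide=YTMSGY
pos 19: AGC -> V; peptide=YTMSGYV
pos 22: UGA -> STOP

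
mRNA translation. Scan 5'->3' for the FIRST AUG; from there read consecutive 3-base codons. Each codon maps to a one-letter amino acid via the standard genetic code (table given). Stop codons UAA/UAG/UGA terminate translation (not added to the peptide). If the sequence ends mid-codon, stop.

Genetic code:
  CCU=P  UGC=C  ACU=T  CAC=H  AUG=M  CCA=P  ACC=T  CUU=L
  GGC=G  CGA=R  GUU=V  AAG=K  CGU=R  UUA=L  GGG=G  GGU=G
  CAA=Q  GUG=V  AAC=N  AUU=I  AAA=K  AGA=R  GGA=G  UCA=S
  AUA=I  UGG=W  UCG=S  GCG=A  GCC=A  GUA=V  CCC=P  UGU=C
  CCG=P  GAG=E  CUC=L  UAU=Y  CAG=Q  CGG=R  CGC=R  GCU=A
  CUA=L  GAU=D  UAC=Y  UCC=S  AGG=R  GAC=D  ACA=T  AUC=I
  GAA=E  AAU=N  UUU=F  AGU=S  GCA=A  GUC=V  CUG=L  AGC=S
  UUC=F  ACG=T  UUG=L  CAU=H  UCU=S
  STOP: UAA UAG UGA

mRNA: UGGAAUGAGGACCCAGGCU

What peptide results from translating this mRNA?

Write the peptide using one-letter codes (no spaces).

start AUG at pos 4
pos 4: AUG -> M; peptide=M
pos 7: AGG -> R; peptide=MR
pos 10: ACC -> T; peptide=MRT
pos 13: CAG -> Q; peptide=MRTQ
pos 16: GCU -> A; peptide=MRTQA
pos 19: only 0 nt remain (<3), stop (end of mRNA)

Answer: MRTQA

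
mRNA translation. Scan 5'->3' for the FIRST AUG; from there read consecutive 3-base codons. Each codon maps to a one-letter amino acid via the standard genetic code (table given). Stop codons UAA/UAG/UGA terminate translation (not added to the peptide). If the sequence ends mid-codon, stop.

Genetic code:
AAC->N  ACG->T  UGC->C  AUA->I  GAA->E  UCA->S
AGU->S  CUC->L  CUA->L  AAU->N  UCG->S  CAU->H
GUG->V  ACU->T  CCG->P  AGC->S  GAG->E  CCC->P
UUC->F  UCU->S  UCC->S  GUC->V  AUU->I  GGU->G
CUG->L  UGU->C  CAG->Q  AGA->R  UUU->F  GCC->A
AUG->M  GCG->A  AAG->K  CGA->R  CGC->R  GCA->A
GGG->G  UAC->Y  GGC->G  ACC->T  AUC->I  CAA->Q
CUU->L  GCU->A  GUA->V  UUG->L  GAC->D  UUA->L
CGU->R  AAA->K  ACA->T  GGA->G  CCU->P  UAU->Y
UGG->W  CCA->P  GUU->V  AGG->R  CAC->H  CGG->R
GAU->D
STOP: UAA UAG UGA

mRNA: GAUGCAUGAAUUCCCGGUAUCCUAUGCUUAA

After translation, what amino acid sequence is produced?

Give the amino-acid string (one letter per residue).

Answer: MHEFPVSYA

Derivation:
start AUG at pos 1
pos 1: AUG -> M; peptide=M
pos 4: CAU -> H; peptide=MH
pos 7: GAA -> E; peptide=MHE
pos 10: UUC -> F; peptide=MHEF
pos 13: CCG -> P; peptide=MHEFP
pos 16: GUA -> V; peptide=MHEFPV
pos 19: UCC -> S; peptide=MHEFPVS
pos 22: UAU -> Y; peptide=MHEFPVSY
pos 25: GCU -> A; peptide=MHEFPVSYA
pos 28: UAA -> STOP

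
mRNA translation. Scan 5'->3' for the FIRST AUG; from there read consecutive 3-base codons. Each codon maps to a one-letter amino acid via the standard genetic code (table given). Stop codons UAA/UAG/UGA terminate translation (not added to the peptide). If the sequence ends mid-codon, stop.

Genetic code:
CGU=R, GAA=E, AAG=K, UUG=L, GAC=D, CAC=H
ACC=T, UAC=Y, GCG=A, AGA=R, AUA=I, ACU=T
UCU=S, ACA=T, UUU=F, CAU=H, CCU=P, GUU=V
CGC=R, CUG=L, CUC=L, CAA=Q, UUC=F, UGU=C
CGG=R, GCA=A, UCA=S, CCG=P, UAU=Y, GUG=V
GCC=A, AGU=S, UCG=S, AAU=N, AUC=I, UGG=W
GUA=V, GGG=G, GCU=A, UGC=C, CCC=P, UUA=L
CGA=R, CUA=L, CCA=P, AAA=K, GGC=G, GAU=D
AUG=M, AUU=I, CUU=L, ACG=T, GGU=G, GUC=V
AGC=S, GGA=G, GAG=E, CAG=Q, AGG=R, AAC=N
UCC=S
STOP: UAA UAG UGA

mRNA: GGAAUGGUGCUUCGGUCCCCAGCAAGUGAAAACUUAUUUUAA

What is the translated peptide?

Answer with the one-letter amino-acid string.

start AUG at pos 3
pos 3: AUG -> M; peptide=M
pos 6: GUG -> V; peptide=MV
pos 9: CUU -> L; peptide=MVL
pos 12: CGG -> R; peptide=MVLR
pos 15: UCC -> S; peptide=MVLRS
pos 18: CCA -> P; peptide=MVLRSP
pos 21: GCA -> A; peptide=MVLRSPA
pos 24: AGU -> S; peptide=MVLRSPAS
pos 27: GAA -> E; peptide=MVLRSPASE
pos 30: AAC -> N; peptide=MVLRSPASEN
pos 33: UUA -> L; peptide=MVLRSPASENL
pos 36: UUU -> F; peptide=MVLRSPASENLF
pos 39: UAA -> STOP

Answer: MVLRSPASENLF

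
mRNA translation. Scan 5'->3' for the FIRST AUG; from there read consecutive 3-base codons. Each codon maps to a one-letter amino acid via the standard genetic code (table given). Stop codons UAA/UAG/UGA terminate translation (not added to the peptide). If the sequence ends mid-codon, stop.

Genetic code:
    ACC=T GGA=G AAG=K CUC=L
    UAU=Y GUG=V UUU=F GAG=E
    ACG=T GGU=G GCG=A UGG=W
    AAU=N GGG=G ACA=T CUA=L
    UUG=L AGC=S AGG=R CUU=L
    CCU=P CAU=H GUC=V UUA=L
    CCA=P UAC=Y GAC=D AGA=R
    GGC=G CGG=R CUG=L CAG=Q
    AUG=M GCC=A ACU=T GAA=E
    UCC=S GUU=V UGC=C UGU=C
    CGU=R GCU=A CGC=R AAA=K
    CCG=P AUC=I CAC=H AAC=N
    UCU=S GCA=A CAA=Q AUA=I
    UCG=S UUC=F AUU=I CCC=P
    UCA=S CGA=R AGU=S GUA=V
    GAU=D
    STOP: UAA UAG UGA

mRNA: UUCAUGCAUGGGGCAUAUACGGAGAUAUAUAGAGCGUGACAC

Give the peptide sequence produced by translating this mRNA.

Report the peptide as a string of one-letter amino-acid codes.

start AUG at pos 3
pos 3: AUG -> M; peptide=M
pos 6: CAU -> H; peptide=MH
pos 9: GGG -> G; peptide=MHG
pos 12: GCA -> A; peptide=MHGA
pos 15: UAU -> Y; peptide=MHGAY
pos 18: ACG -> T; peptide=MHGAYT
pos 21: GAG -> E; peptide=MHGAYTE
pos 24: AUA -> I; peptide=MHGAYTEI
pos 27: UAU -> Y; peptide=MHGAYTEIY
pos 30: AGA -> R; peptide=MHGAYTEIYR
pos 33: GCG -> A; peptide=MHGAYTEIYRA
pos 36: UGA -> STOP

Answer: MHGAYTEIYRA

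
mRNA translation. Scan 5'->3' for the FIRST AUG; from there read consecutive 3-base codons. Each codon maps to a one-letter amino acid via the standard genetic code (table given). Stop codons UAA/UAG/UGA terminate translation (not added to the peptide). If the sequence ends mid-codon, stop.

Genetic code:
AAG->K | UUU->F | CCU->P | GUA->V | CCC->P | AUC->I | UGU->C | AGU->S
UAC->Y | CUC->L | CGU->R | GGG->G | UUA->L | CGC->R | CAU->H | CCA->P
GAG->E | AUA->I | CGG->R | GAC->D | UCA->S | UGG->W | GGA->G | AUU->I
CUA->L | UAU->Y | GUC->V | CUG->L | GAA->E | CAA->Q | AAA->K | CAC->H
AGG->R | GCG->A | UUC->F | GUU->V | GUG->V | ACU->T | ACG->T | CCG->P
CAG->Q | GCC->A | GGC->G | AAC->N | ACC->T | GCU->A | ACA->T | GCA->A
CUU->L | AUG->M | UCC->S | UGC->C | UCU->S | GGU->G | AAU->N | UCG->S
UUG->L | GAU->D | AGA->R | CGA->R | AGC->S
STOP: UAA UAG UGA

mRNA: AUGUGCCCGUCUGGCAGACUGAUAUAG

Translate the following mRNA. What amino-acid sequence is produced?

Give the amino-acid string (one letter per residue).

start AUG at pos 0
pos 0: AUG -> M; peptide=M
pos 3: UGC -> C; peptide=MC
pos 6: CCG -> P; peptide=MCP
pos 9: UCU -> S; peptide=MCPS
pos 12: GGC -> G; peptide=MCPSG
pos 15: AGA -> R; peptide=MCPSGR
pos 18: CUG -> L; peptide=MCPSGRL
pos 21: AUA -> I; peptide=MCPSGRLI
pos 24: UAG -> STOP

Answer: MCPSGRLI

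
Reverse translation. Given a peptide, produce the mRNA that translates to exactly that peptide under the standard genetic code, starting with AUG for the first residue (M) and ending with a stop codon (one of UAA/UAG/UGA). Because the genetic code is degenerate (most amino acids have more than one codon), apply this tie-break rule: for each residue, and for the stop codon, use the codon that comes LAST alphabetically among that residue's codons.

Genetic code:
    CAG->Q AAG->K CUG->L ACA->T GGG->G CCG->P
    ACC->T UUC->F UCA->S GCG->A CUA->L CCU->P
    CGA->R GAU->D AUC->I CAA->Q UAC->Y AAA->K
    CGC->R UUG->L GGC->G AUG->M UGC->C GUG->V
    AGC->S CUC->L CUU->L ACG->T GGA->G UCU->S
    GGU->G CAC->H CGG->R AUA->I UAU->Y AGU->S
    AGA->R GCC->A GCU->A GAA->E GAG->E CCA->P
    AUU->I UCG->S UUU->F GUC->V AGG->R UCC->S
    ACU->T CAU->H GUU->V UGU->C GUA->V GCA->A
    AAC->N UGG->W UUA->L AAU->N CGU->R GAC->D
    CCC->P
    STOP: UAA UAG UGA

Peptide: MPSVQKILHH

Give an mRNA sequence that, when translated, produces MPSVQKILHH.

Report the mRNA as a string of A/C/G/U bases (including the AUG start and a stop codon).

residue 1: M -> AUG (start codon)
residue 2: P codons sorted = CCA,CCC,CCG,CCU -> pick last = CCU
residue 3: S codons sorted = AGC,AGU,UCA,UCC,UCG,UCU -> pick last = UCU
residue 4: V codons sorted = GUA,GUC,GUG,GUU -> pick last = GUU
residue 5: Q codons sorted = CAA,CAG -> pick last = CAG
residue 6: K codons sorted = AAA,AAG -> pick last = AAG
residue 7: I codons sorted = AUA,AUC,AUU -> pick last = AUU
residue 8: L codons sorted = CUA,CUC,CUG,CUU,UUA,UUG -> pick last = UUG
residue 9: H codons sorted = CAC,CAU -> pick last = CAU
residue 10: H codons sorted = CAC,CAU -> pick last = CAU
terminator: stop codons sorted = UAA,UAG,UGA -> pick last = UGA

Answer: mRNA: AUGCCUUCUGUUCAGAAGAUUUUGCAUCAUUGA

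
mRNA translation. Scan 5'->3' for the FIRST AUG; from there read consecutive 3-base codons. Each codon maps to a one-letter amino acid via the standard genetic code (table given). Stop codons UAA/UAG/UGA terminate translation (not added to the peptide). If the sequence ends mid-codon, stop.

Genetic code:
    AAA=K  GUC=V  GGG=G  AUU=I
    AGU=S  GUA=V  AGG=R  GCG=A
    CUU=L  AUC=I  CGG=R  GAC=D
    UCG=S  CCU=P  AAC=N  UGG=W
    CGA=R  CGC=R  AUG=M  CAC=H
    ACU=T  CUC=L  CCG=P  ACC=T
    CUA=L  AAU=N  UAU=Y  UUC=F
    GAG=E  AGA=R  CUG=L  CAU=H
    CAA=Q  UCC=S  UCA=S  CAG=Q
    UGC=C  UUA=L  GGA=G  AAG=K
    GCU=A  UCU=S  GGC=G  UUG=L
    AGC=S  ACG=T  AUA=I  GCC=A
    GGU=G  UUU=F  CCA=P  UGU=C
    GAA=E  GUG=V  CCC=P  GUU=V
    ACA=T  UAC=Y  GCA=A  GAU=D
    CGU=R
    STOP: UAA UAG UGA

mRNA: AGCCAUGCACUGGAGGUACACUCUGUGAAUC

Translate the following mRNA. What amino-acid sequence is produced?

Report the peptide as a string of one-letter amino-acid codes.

Answer: MHWRYTL

Derivation:
start AUG at pos 4
pos 4: AUG -> M; peptide=M
pos 7: CAC -> H; peptide=MH
pos 10: UGG -> W; peptide=MHW
pos 13: AGG -> R; peptide=MHWR
pos 16: UAC -> Y; peptide=MHWRY
pos 19: ACU -> T; peptide=MHWRYT
pos 22: CUG -> L; peptide=MHWRYTL
pos 25: UGA -> STOP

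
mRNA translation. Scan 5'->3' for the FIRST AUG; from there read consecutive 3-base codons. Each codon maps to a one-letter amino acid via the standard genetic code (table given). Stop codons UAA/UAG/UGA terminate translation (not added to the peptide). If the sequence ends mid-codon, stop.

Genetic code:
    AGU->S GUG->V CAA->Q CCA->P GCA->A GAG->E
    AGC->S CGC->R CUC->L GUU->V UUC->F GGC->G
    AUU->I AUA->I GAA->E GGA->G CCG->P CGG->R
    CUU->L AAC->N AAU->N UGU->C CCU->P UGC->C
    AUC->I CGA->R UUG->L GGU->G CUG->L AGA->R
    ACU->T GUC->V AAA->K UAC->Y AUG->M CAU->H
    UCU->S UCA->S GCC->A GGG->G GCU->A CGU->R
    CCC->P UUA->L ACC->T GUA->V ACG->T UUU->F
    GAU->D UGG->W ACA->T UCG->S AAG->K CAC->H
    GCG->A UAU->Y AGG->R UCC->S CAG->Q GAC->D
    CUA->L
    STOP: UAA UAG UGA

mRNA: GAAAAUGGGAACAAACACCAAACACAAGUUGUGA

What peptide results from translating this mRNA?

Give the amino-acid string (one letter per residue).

start AUG at pos 4
pos 4: AUG -> M; peptide=M
pos 7: GGA -> G; peptide=MG
pos 10: ACA -> T; peptide=MGT
pos 13: AAC -> N; peptide=MGTN
pos 16: ACC -> T; peptide=MGTNT
pos 19: AAA -> K; peptide=MGTNTK
pos 22: CAC -> H; peptide=MGTNTKH
pos 25: AAG -> K; peptide=MGTNTKHK
pos 28: UUG -> L; peptide=MGTNTKHKL
pos 31: UGA -> STOP

Answer: MGTNTKHKL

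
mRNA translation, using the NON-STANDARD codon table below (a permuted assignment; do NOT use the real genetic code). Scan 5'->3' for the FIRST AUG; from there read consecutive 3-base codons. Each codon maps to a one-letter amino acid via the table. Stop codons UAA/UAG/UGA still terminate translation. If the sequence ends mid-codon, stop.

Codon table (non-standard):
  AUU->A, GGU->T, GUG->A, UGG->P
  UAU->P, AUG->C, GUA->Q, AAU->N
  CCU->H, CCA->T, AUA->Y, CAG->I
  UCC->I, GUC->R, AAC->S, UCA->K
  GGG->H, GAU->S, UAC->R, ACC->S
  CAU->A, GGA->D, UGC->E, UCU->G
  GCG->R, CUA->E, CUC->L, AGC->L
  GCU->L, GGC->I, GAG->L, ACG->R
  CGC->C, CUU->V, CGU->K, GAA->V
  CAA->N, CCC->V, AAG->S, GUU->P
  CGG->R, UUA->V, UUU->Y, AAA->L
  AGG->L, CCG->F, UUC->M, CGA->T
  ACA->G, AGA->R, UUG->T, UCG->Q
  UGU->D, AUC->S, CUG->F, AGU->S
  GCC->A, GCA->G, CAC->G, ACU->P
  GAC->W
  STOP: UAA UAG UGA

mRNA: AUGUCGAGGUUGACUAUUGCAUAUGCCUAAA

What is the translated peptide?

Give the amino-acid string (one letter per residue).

start AUG at pos 0
pos 0: AUG -> C; peptide=C
pos 3: UCG -> Q; peptide=CQ
pos 6: AGG -> L; peptide=CQL
pos 9: UUG -> T; peptide=CQLT
pos 12: ACU -> P; peptide=CQLTP
pos 15: AUU -> A; peptide=CQLTPA
pos 18: GCA -> G; peptide=CQLTPAG
pos 21: UAU -> P; peptide=CQLTPAGP
pos 24: GCC -> A; peptide=CQLTPAGPA
pos 27: UAA -> STOP

Answer: CQLTPAGPA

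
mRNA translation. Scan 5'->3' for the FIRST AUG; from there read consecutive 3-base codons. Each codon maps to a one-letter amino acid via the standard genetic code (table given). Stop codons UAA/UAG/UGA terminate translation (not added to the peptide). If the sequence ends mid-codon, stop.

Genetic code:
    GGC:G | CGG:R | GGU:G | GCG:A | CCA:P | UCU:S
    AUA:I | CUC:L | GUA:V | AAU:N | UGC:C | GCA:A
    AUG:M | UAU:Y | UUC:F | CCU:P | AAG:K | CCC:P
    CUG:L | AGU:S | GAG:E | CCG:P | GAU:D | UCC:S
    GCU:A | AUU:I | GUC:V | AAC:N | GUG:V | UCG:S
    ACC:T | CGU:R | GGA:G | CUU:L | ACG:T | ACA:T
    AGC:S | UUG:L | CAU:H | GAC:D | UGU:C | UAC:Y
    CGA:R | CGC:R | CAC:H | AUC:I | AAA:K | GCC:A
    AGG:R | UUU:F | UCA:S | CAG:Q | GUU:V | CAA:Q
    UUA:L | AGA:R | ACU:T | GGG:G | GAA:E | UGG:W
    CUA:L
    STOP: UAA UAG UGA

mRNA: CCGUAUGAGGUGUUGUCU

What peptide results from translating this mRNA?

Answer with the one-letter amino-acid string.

start AUG at pos 4
pos 4: AUG -> M; peptide=M
pos 7: AGG -> R; peptide=MR
pos 10: UGU -> C; peptide=MRC
pos 13: UGU -> C; peptide=MRCC
pos 16: only 2 nt remain (<3), stop (end of mRNA)

Answer: MRCC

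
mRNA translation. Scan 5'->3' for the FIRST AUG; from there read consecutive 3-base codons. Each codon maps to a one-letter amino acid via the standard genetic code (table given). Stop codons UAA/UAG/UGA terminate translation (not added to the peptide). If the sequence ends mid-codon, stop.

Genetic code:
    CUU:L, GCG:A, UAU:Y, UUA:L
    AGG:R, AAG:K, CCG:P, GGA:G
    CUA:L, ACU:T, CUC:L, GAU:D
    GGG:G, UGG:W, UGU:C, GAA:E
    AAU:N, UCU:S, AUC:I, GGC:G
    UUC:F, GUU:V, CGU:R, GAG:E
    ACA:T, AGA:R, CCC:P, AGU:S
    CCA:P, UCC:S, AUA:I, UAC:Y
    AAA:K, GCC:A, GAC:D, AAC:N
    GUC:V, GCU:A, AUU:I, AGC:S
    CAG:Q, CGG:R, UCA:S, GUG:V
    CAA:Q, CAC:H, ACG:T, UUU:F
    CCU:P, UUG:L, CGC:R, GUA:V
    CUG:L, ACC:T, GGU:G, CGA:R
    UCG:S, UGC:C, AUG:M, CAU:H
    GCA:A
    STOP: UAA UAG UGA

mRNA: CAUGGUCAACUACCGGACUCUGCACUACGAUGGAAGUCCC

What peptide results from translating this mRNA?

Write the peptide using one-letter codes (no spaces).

Answer: MVNYRTLHYDGSP

Derivation:
start AUG at pos 1
pos 1: AUG -> M; peptide=M
pos 4: GUC -> V; peptide=MV
pos 7: AAC -> N; peptide=MVN
pos 10: UAC -> Y; peptide=MVNY
pos 13: CGG -> R; peptide=MVNYR
pos 16: ACU -> T; peptide=MVNYRT
pos 19: CUG -> L; peptide=MVNYRTL
pos 22: CAC -> H; peptide=MVNYRTLH
pos 25: UAC -> Y; peptide=MVNYRTLHY
pos 28: GAU -> D; peptide=MVNYRTLHYD
pos 31: GGA -> G; peptide=MVNYRTLHYDG
pos 34: AGU -> S; peptide=MVNYRTLHYDGS
pos 37: CCC -> P; peptide=MVNYRTLHYDGSP
pos 40: only 0 nt remain (<3), stop (end of mRNA)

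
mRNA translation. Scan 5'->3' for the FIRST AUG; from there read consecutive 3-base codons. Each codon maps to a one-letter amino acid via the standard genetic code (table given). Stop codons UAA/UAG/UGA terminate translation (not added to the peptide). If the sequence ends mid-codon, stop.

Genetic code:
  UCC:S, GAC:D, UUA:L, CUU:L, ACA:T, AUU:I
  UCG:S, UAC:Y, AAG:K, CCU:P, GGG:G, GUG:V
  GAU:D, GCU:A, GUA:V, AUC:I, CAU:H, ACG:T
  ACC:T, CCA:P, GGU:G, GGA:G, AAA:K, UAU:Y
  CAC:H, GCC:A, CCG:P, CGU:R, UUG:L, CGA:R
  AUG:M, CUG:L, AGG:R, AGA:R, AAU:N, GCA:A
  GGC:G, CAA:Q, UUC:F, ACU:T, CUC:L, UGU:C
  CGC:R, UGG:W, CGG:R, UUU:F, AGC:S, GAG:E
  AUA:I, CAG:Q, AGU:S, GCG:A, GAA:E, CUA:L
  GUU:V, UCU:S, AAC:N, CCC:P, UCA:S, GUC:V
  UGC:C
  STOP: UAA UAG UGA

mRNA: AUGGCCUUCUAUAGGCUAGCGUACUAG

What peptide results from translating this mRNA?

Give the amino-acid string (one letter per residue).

Answer: MAFYRLAY

Derivation:
start AUG at pos 0
pos 0: AUG -> M; peptide=M
pos 3: GCC -> A; peptide=MA
pos 6: UUC -> F; peptide=MAF
pos 9: UAU -> Y; peptide=MAFY
pos 12: AGG -> R; peptide=MAFYR
pos 15: CUA -> L; peptide=MAFYRL
pos 18: GCG -> A; peptide=MAFYRLA
pos 21: UAC -> Y; peptide=MAFYRLAY
pos 24: UAG -> STOP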